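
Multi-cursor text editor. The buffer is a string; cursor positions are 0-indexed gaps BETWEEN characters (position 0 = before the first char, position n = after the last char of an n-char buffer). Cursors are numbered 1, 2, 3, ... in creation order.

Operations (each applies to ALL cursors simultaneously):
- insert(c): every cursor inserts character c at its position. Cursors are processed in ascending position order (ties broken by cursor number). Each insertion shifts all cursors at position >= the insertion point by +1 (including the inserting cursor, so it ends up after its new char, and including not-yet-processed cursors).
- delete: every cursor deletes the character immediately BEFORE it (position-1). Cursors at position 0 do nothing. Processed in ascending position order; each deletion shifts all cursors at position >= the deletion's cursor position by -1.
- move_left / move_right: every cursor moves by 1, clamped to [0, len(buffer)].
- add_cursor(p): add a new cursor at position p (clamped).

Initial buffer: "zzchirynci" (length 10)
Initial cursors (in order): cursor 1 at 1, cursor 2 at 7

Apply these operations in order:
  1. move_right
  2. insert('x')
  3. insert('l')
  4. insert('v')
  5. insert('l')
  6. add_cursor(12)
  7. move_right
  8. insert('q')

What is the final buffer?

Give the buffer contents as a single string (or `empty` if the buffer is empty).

After op 1 (move_right): buffer="zzchirynci" (len 10), cursors c1@2 c2@8, authorship ..........
After op 2 (insert('x')): buffer="zzxchirynxci" (len 12), cursors c1@3 c2@10, authorship ..1......2..
After op 3 (insert('l')): buffer="zzxlchirynxlci" (len 14), cursors c1@4 c2@12, authorship ..11......22..
After op 4 (insert('v')): buffer="zzxlvchirynxlvci" (len 16), cursors c1@5 c2@14, authorship ..111......222..
After op 5 (insert('l')): buffer="zzxlvlchirynxlvlci" (len 18), cursors c1@6 c2@16, authorship ..1111......2222..
After op 6 (add_cursor(12)): buffer="zzxlvlchirynxlvlci" (len 18), cursors c1@6 c3@12 c2@16, authorship ..1111......2222..
After op 7 (move_right): buffer="zzxlvlchirynxlvlci" (len 18), cursors c1@7 c3@13 c2@17, authorship ..1111......2222..
After op 8 (insert('q')): buffer="zzxlvlcqhirynxqlvlcqi" (len 21), cursors c1@8 c3@15 c2@20, authorship ..1111.1.....23222.2.

Answer: zzxlvlcqhirynxqlvlcqi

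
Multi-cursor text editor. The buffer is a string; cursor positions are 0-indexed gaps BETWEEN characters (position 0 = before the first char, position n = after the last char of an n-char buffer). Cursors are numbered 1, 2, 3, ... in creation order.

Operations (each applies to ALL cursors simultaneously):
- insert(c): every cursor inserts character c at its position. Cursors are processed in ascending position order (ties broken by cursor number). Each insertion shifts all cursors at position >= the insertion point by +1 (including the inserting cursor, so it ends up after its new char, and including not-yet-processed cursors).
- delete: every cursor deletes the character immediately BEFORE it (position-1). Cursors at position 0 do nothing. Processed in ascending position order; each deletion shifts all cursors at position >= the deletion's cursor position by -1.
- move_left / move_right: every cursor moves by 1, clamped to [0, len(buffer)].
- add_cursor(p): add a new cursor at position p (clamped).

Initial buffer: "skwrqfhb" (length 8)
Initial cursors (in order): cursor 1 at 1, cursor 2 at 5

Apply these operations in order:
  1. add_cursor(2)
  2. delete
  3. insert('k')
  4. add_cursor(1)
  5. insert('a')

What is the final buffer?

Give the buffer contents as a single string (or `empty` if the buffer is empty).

Answer: kakaawrkafhb

Derivation:
After op 1 (add_cursor(2)): buffer="skwrqfhb" (len 8), cursors c1@1 c3@2 c2@5, authorship ........
After op 2 (delete): buffer="wrfhb" (len 5), cursors c1@0 c3@0 c2@2, authorship .....
After op 3 (insert('k')): buffer="kkwrkfhb" (len 8), cursors c1@2 c3@2 c2@5, authorship 13..2...
After op 4 (add_cursor(1)): buffer="kkwrkfhb" (len 8), cursors c4@1 c1@2 c3@2 c2@5, authorship 13..2...
After op 5 (insert('a')): buffer="kakaawrkafhb" (len 12), cursors c4@2 c1@5 c3@5 c2@9, authorship 14313..22...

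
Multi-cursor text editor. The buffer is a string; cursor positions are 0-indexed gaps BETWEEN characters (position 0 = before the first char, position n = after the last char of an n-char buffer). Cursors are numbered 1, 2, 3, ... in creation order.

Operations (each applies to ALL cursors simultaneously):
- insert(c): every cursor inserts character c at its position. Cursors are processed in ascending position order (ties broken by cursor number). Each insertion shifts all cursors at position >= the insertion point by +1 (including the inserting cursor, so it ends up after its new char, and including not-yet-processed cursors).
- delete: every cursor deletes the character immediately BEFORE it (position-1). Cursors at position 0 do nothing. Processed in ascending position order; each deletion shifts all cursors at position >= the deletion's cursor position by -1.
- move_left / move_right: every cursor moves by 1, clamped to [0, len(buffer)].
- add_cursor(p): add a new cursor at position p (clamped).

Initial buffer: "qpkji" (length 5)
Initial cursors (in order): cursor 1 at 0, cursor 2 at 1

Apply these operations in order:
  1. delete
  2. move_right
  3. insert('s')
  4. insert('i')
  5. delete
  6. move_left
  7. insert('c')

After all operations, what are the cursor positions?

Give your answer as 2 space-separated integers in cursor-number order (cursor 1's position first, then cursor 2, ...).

After op 1 (delete): buffer="pkji" (len 4), cursors c1@0 c2@0, authorship ....
After op 2 (move_right): buffer="pkji" (len 4), cursors c1@1 c2@1, authorship ....
After op 3 (insert('s')): buffer="psskji" (len 6), cursors c1@3 c2@3, authorship .12...
After op 4 (insert('i')): buffer="pssiikji" (len 8), cursors c1@5 c2@5, authorship .1212...
After op 5 (delete): buffer="psskji" (len 6), cursors c1@3 c2@3, authorship .12...
After op 6 (move_left): buffer="psskji" (len 6), cursors c1@2 c2@2, authorship .12...
After op 7 (insert('c')): buffer="psccskji" (len 8), cursors c1@4 c2@4, authorship .1122...

Answer: 4 4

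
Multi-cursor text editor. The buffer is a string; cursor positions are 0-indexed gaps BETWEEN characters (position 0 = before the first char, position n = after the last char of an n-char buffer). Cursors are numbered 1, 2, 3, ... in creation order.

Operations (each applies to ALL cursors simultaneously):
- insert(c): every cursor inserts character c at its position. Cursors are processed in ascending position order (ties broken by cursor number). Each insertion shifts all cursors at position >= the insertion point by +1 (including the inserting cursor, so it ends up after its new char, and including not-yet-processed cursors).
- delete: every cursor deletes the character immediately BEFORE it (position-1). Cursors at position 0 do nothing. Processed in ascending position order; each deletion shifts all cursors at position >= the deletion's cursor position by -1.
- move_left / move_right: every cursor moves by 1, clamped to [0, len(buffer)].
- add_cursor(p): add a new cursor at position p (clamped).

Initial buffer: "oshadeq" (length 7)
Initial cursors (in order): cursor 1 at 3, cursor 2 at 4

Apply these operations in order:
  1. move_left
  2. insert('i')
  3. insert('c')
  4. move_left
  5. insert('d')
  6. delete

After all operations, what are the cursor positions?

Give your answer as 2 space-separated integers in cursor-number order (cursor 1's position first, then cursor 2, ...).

After op 1 (move_left): buffer="oshadeq" (len 7), cursors c1@2 c2@3, authorship .......
After op 2 (insert('i')): buffer="osihiadeq" (len 9), cursors c1@3 c2@5, authorship ..1.2....
After op 3 (insert('c')): buffer="osichicadeq" (len 11), cursors c1@4 c2@7, authorship ..11.22....
After op 4 (move_left): buffer="osichicadeq" (len 11), cursors c1@3 c2@6, authorship ..11.22....
After op 5 (insert('d')): buffer="osidchidcadeq" (len 13), cursors c1@4 c2@8, authorship ..111.222....
After op 6 (delete): buffer="osichicadeq" (len 11), cursors c1@3 c2@6, authorship ..11.22....

Answer: 3 6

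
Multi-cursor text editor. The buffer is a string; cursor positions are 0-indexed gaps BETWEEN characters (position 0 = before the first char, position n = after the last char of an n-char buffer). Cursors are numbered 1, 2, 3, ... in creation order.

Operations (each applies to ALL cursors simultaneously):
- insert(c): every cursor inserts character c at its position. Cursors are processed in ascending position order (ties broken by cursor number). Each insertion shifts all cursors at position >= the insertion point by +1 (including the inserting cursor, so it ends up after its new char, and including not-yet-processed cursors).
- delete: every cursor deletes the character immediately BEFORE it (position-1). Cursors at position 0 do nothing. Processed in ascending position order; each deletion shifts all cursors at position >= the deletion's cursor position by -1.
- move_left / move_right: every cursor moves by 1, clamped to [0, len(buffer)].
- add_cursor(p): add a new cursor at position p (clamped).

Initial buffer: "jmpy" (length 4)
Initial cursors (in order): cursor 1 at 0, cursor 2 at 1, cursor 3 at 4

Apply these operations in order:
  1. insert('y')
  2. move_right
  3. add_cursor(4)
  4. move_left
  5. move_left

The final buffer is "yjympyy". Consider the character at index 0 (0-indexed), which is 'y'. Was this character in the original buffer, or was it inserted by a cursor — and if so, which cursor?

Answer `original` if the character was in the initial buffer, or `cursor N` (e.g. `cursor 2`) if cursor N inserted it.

After op 1 (insert('y')): buffer="yjympyy" (len 7), cursors c1@1 c2@3 c3@7, authorship 1.2...3
After op 2 (move_right): buffer="yjympyy" (len 7), cursors c1@2 c2@4 c3@7, authorship 1.2...3
After op 3 (add_cursor(4)): buffer="yjympyy" (len 7), cursors c1@2 c2@4 c4@4 c3@7, authorship 1.2...3
After op 4 (move_left): buffer="yjympyy" (len 7), cursors c1@1 c2@3 c4@3 c3@6, authorship 1.2...3
After op 5 (move_left): buffer="yjympyy" (len 7), cursors c1@0 c2@2 c4@2 c3@5, authorship 1.2...3
Authorship (.=original, N=cursor N): 1 . 2 . . . 3
Index 0: author = 1

Answer: cursor 1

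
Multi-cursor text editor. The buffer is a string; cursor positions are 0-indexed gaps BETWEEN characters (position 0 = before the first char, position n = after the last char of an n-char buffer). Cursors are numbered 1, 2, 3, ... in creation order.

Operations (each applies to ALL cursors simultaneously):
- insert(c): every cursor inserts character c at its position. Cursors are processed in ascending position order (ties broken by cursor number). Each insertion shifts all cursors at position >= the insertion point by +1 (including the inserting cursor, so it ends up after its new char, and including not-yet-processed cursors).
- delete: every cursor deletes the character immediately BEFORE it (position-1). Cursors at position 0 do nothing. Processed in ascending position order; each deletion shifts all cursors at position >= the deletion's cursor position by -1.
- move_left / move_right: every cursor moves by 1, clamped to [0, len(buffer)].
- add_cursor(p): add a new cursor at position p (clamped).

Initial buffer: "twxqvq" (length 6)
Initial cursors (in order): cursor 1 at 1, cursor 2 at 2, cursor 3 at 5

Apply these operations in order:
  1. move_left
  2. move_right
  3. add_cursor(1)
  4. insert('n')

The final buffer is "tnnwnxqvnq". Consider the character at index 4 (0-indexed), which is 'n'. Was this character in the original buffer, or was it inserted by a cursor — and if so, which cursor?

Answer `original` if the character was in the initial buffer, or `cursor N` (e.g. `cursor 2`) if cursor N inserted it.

Answer: cursor 2

Derivation:
After op 1 (move_left): buffer="twxqvq" (len 6), cursors c1@0 c2@1 c3@4, authorship ......
After op 2 (move_right): buffer="twxqvq" (len 6), cursors c1@1 c2@2 c3@5, authorship ......
After op 3 (add_cursor(1)): buffer="twxqvq" (len 6), cursors c1@1 c4@1 c2@2 c3@5, authorship ......
After op 4 (insert('n')): buffer="tnnwnxqvnq" (len 10), cursors c1@3 c4@3 c2@5 c3@9, authorship .14.2...3.
Authorship (.=original, N=cursor N): . 1 4 . 2 . . . 3 .
Index 4: author = 2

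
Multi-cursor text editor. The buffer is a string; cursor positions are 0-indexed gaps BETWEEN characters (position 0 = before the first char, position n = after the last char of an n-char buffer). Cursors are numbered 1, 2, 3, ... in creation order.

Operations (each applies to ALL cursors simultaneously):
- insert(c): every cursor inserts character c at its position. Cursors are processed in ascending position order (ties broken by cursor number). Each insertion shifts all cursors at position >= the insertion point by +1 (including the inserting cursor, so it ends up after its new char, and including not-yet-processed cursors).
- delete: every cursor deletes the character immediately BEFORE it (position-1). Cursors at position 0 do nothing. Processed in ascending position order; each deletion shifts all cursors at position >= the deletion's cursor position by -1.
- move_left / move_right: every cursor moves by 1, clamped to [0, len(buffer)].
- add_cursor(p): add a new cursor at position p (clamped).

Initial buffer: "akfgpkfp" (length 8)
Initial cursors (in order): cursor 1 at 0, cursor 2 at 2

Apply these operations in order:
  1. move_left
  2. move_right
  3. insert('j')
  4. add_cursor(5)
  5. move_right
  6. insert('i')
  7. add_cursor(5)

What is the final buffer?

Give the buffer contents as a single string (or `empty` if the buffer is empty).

After op 1 (move_left): buffer="akfgpkfp" (len 8), cursors c1@0 c2@1, authorship ........
After op 2 (move_right): buffer="akfgpkfp" (len 8), cursors c1@1 c2@2, authorship ........
After op 3 (insert('j')): buffer="ajkjfgpkfp" (len 10), cursors c1@2 c2@4, authorship .1.2......
After op 4 (add_cursor(5)): buffer="ajkjfgpkfp" (len 10), cursors c1@2 c2@4 c3@5, authorship .1.2......
After op 5 (move_right): buffer="ajkjfgpkfp" (len 10), cursors c1@3 c2@5 c3@6, authorship .1.2......
After op 6 (insert('i')): buffer="ajkijfigipkfp" (len 13), cursors c1@4 c2@7 c3@9, authorship .1.12.2.3....
After op 7 (add_cursor(5)): buffer="ajkijfigipkfp" (len 13), cursors c1@4 c4@5 c2@7 c3@9, authorship .1.12.2.3....

Answer: ajkijfigipkfp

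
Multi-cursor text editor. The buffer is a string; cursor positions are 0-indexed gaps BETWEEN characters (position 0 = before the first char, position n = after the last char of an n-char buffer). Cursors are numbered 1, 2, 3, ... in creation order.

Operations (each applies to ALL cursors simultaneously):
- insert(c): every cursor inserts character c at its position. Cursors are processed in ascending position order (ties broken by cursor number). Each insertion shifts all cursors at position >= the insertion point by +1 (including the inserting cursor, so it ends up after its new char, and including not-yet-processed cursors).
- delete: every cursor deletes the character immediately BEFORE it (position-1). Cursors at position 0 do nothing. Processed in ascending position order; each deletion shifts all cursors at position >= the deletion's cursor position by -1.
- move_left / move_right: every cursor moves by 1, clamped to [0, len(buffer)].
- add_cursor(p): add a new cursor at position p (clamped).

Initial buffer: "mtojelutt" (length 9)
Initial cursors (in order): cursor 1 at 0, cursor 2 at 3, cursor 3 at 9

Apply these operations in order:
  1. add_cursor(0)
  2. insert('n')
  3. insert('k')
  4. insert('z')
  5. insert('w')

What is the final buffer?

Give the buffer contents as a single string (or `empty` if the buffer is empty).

Answer: nnkkzzwwmtonkzwjeluttnkzw

Derivation:
After op 1 (add_cursor(0)): buffer="mtojelutt" (len 9), cursors c1@0 c4@0 c2@3 c3@9, authorship .........
After op 2 (insert('n')): buffer="nnmtonjeluttn" (len 13), cursors c1@2 c4@2 c2@6 c3@13, authorship 14...2......3
After op 3 (insert('k')): buffer="nnkkmtonkjeluttnk" (len 17), cursors c1@4 c4@4 c2@9 c3@17, authorship 1414...22......33
After op 4 (insert('z')): buffer="nnkkzzmtonkzjeluttnkz" (len 21), cursors c1@6 c4@6 c2@12 c3@21, authorship 141414...222......333
After op 5 (insert('w')): buffer="nnkkzzwwmtonkzwjeluttnkzw" (len 25), cursors c1@8 c4@8 c2@15 c3@25, authorship 14141414...2222......3333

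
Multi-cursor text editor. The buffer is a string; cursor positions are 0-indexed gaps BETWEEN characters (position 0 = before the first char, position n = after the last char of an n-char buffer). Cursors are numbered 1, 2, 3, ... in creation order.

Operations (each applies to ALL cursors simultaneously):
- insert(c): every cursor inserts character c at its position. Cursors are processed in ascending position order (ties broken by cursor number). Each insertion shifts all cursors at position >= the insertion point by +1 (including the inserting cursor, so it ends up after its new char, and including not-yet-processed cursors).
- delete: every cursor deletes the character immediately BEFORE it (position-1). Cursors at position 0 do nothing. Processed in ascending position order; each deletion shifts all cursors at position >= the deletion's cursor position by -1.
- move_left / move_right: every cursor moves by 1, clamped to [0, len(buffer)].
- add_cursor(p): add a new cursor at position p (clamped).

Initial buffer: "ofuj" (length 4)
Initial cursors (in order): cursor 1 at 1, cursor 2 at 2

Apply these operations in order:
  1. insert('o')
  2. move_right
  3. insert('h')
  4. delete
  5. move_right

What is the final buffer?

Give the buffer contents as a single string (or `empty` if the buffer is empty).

After op 1 (insert('o')): buffer="oofouj" (len 6), cursors c1@2 c2@4, authorship .1.2..
After op 2 (move_right): buffer="oofouj" (len 6), cursors c1@3 c2@5, authorship .1.2..
After op 3 (insert('h')): buffer="oofhouhj" (len 8), cursors c1@4 c2@7, authorship .1.12.2.
After op 4 (delete): buffer="oofouj" (len 6), cursors c1@3 c2@5, authorship .1.2..
After op 5 (move_right): buffer="oofouj" (len 6), cursors c1@4 c2@6, authorship .1.2..

Answer: oofouj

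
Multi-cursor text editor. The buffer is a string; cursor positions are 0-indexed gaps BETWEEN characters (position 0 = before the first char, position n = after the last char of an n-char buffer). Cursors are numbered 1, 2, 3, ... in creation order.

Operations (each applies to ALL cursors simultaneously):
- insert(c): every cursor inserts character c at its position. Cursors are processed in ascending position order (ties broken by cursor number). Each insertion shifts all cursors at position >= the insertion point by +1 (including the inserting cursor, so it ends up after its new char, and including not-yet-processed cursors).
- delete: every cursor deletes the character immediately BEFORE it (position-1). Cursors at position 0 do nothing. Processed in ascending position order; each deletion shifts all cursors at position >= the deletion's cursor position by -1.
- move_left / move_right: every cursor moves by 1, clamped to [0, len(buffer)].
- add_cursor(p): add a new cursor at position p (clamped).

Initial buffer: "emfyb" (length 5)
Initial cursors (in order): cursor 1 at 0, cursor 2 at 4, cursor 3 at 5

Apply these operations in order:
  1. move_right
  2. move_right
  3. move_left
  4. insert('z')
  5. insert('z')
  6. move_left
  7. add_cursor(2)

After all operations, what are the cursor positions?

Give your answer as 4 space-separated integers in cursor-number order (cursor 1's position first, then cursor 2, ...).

After op 1 (move_right): buffer="emfyb" (len 5), cursors c1@1 c2@5 c3@5, authorship .....
After op 2 (move_right): buffer="emfyb" (len 5), cursors c1@2 c2@5 c3@5, authorship .....
After op 3 (move_left): buffer="emfyb" (len 5), cursors c1@1 c2@4 c3@4, authorship .....
After op 4 (insert('z')): buffer="ezmfyzzb" (len 8), cursors c1@2 c2@7 c3@7, authorship .1...23.
After op 5 (insert('z')): buffer="ezzmfyzzzzb" (len 11), cursors c1@3 c2@10 c3@10, authorship .11...2323.
After op 6 (move_left): buffer="ezzmfyzzzzb" (len 11), cursors c1@2 c2@9 c3@9, authorship .11...2323.
After op 7 (add_cursor(2)): buffer="ezzmfyzzzzb" (len 11), cursors c1@2 c4@2 c2@9 c3@9, authorship .11...2323.

Answer: 2 9 9 2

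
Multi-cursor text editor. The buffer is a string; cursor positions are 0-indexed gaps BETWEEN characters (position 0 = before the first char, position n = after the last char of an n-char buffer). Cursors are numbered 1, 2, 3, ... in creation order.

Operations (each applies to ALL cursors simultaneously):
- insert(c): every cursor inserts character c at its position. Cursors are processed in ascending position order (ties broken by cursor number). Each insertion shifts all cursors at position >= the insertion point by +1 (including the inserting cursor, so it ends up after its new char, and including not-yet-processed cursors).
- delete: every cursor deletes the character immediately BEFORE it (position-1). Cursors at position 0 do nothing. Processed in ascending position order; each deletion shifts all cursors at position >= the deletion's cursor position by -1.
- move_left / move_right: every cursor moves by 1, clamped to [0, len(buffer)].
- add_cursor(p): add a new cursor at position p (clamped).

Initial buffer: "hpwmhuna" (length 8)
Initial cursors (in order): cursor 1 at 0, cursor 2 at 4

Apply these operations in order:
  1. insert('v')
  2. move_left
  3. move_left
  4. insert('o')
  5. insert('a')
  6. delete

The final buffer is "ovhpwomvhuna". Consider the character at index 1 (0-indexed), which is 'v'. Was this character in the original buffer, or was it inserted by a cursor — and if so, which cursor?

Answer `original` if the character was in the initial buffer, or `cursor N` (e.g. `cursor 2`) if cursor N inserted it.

Answer: cursor 1

Derivation:
After op 1 (insert('v')): buffer="vhpwmvhuna" (len 10), cursors c1@1 c2@6, authorship 1....2....
After op 2 (move_left): buffer="vhpwmvhuna" (len 10), cursors c1@0 c2@5, authorship 1....2....
After op 3 (move_left): buffer="vhpwmvhuna" (len 10), cursors c1@0 c2@4, authorship 1....2....
After op 4 (insert('o')): buffer="ovhpwomvhuna" (len 12), cursors c1@1 c2@6, authorship 11...2.2....
After op 5 (insert('a')): buffer="oavhpwoamvhuna" (len 14), cursors c1@2 c2@8, authorship 111...22.2....
After op 6 (delete): buffer="ovhpwomvhuna" (len 12), cursors c1@1 c2@6, authorship 11...2.2....
Authorship (.=original, N=cursor N): 1 1 . . . 2 . 2 . . . .
Index 1: author = 1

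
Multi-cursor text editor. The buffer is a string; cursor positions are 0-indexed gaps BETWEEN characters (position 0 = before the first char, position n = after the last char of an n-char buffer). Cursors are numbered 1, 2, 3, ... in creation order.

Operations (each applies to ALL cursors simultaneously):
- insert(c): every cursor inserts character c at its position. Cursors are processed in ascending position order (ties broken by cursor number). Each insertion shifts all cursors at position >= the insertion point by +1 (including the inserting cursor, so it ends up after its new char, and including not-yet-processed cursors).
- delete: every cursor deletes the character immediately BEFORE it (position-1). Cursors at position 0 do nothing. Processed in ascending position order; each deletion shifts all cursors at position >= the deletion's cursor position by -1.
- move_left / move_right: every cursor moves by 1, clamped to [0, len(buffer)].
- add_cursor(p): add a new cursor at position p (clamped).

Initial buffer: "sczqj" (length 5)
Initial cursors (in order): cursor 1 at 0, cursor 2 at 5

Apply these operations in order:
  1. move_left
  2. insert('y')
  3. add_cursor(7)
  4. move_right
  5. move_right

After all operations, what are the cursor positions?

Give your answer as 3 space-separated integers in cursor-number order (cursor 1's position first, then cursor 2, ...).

After op 1 (move_left): buffer="sczqj" (len 5), cursors c1@0 c2@4, authorship .....
After op 2 (insert('y')): buffer="ysczqyj" (len 7), cursors c1@1 c2@6, authorship 1....2.
After op 3 (add_cursor(7)): buffer="ysczqyj" (len 7), cursors c1@1 c2@6 c3@7, authorship 1....2.
After op 4 (move_right): buffer="ysczqyj" (len 7), cursors c1@2 c2@7 c3@7, authorship 1....2.
After op 5 (move_right): buffer="ysczqyj" (len 7), cursors c1@3 c2@7 c3@7, authorship 1....2.

Answer: 3 7 7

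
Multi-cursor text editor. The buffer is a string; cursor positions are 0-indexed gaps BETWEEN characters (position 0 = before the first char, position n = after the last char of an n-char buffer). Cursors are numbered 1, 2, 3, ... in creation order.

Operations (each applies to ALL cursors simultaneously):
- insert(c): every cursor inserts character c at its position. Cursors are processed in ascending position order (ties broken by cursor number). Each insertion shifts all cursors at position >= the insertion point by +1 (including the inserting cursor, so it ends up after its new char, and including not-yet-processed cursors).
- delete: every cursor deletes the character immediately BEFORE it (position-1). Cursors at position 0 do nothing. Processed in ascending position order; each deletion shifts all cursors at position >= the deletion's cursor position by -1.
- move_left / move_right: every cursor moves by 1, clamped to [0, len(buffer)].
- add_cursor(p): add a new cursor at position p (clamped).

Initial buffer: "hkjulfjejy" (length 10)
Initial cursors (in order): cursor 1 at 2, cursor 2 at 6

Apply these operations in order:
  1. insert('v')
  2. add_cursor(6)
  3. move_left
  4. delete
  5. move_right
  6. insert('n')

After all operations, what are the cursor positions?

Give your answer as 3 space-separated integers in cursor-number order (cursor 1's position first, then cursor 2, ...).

Answer: 3 8 6

Derivation:
After op 1 (insert('v')): buffer="hkvjulfvjejy" (len 12), cursors c1@3 c2@8, authorship ..1....2....
After op 2 (add_cursor(6)): buffer="hkvjulfvjejy" (len 12), cursors c1@3 c3@6 c2@8, authorship ..1....2....
After op 3 (move_left): buffer="hkvjulfvjejy" (len 12), cursors c1@2 c3@5 c2@7, authorship ..1....2....
After op 4 (delete): buffer="hvjlvjejy" (len 9), cursors c1@1 c3@3 c2@4, authorship .1..2....
After op 5 (move_right): buffer="hvjlvjejy" (len 9), cursors c1@2 c3@4 c2@5, authorship .1..2....
After op 6 (insert('n')): buffer="hvnjlnvnjejy" (len 12), cursors c1@3 c3@6 c2@8, authorship .11..322....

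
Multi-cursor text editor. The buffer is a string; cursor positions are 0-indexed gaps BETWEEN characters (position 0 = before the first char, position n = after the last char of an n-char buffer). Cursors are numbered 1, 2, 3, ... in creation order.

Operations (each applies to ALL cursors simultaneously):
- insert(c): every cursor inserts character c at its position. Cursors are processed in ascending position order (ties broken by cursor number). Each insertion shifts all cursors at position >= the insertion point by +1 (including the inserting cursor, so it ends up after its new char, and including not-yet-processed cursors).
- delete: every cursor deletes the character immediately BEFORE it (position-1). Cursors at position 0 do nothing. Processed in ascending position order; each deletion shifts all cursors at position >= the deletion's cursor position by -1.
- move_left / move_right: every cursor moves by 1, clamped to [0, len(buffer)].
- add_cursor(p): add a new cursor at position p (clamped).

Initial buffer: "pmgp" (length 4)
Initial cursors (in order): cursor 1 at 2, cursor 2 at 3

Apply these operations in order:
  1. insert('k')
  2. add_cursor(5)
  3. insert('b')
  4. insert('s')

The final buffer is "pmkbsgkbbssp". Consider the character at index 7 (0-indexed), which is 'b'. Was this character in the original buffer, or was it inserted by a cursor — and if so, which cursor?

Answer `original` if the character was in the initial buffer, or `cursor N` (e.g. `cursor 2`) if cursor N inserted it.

After op 1 (insert('k')): buffer="pmkgkp" (len 6), cursors c1@3 c2@5, authorship ..1.2.
After op 2 (add_cursor(5)): buffer="pmkgkp" (len 6), cursors c1@3 c2@5 c3@5, authorship ..1.2.
After op 3 (insert('b')): buffer="pmkbgkbbp" (len 9), cursors c1@4 c2@8 c3@8, authorship ..11.223.
After op 4 (insert('s')): buffer="pmkbsgkbbssp" (len 12), cursors c1@5 c2@11 c3@11, authorship ..111.22323.
Authorship (.=original, N=cursor N): . . 1 1 1 . 2 2 3 2 3 .
Index 7: author = 2

Answer: cursor 2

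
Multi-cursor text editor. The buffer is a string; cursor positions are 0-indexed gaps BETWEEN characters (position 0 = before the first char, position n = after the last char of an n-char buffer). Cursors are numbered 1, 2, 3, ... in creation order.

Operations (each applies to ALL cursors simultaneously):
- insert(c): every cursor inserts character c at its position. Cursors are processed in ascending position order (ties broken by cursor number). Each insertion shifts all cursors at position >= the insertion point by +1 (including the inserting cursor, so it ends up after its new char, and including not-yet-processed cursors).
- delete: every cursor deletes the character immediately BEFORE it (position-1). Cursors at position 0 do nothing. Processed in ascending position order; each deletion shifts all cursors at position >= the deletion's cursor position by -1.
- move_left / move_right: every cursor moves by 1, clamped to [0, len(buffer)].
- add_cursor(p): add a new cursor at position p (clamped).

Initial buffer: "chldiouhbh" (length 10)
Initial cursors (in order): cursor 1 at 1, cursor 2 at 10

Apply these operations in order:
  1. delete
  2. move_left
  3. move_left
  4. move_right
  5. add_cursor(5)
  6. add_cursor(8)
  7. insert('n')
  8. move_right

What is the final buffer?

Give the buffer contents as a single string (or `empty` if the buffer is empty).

After op 1 (delete): buffer="hldiouhb" (len 8), cursors c1@0 c2@8, authorship ........
After op 2 (move_left): buffer="hldiouhb" (len 8), cursors c1@0 c2@7, authorship ........
After op 3 (move_left): buffer="hldiouhb" (len 8), cursors c1@0 c2@6, authorship ........
After op 4 (move_right): buffer="hldiouhb" (len 8), cursors c1@1 c2@7, authorship ........
After op 5 (add_cursor(5)): buffer="hldiouhb" (len 8), cursors c1@1 c3@5 c2@7, authorship ........
After op 6 (add_cursor(8)): buffer="hldiouhb" (len 8), cursors c1@1 c3@5 c2@7 c4@8, authorship ........
After op 7 (insert('n')): buffer="hnldionuhnbn" (len 12), cursors c1@2 c3@7 c2@10 c4@12, authorship .1....3..2.4
After op 8 (move_right): buffer="hnldionuhnbn" (len 12), cursors c1@3 c3@8 c2@11 c4@12, authorship .1....3..2.4

Answer: hnldionuhnbn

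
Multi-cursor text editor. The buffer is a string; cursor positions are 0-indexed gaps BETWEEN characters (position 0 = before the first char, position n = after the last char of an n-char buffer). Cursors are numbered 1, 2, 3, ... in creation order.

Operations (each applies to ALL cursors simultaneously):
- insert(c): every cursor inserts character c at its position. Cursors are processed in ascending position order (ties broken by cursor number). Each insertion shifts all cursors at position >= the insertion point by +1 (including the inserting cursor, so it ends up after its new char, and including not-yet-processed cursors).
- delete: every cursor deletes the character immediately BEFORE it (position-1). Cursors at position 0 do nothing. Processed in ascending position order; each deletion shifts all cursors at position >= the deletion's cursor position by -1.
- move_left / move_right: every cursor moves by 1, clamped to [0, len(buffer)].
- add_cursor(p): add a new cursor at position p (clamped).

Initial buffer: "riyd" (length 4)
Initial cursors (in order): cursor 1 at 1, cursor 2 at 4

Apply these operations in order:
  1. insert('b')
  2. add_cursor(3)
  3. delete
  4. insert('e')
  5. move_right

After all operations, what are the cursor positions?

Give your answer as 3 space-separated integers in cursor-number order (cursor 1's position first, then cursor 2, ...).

Answer: 4 6 4

Derivation:
After op 1 (insert('b')): buffer="rbiydb" (len 6), cursors c1@2 c2@6, authorship .1...2
After op 2 (add_cursor(3)): buffer="rbiydb" (len 6), cursors c1@2 c3@3 c2@6, authorship .1...2
After op 3 (delete): buffer="ryd" (len 3), cursors c1@1 c3@1 c2@3, authorship ...
After op 4 (insert('e')): buffer="reeyde" (len 6), cursors c1@3 c3@3 c2@6, authorship .13..2
After op 5 (move_right): buffer="reeyde" (len 6), cursors c1@4 c3@4 c2@6, authorship .13..2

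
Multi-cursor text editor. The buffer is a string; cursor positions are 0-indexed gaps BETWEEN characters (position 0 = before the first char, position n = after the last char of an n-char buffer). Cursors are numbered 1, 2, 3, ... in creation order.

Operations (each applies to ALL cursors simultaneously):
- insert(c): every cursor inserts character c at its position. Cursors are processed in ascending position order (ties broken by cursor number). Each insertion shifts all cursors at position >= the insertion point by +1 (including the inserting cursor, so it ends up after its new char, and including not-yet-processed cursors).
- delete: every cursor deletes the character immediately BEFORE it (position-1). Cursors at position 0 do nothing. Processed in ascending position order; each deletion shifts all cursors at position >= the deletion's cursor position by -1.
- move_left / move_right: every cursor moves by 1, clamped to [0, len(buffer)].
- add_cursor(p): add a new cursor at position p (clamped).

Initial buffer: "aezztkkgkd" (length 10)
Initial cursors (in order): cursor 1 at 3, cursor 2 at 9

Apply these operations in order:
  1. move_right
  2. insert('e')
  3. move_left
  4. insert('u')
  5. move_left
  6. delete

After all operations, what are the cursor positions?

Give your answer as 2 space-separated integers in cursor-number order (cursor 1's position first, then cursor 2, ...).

Answer: 3 10

Derivation:
After op 1 (move_right): buffer="aezztkkgkd" (len 10), cursors c1@4 c2@10, authorship ..........
After op 2 (insert('e')): buffer="aezzetkkgkde" (len 12), cursors c1@5 c2@12, authorship ....1......2
After op 3 (move_left): buffer="aezzetkkgkde" (len 12), cursors c1@4 c2@11, authorship ....1......2
After op 4 (insert('u')): buffer="aezzuetkkgkdue" (len 14), cursors c1@5 c2@13, authorship ....11......22
After op 5 (move_left): buffer="aezzuetkkgkdue" (len 14), cursors c1@4 c2@12, authorship ....11......22
After op 6 (delete): buffer="aezuetkkgkue" (len 12), cursors c1@3 c2@10, authorship ...11.....22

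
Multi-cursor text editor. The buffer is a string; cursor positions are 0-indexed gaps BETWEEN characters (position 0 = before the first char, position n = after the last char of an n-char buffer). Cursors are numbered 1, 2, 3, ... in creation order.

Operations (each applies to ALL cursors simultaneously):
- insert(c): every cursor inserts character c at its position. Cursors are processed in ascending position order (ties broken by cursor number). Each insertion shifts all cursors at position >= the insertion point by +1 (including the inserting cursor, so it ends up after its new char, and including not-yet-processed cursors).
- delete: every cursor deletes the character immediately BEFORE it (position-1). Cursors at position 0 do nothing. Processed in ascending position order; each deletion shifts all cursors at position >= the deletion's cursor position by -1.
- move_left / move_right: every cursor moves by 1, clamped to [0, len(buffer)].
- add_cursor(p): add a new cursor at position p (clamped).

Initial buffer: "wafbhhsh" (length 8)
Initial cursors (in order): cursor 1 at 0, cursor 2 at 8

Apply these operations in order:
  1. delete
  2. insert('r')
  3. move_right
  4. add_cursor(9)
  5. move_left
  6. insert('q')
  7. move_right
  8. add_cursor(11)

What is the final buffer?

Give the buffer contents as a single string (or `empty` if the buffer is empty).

After op 1 (delete): buffer="wafbhhs" (len 7), cursors c1@0 c2@7, authorship .......
After op 2 (insert('r')): buffer="rwafbhhsr" (len 9), cursors c1@1 c2@9, authorship 1.......2
After op 3 (move_right): buffer="rwafbhhsr" (len 9), cursors c1@2 c2@9, authorship 1.......2
After op 4 (add_cursor(9)): buffer="rwafbhhsr" (len 9), cursors c1@2 c2@9 c3@9, authorship 1.......2
After op 5 (move_left): buffer="rwafbhhsr" (len 9), cursors c1@1 c2@8 c3@8, authorship 1.......2
After op 6 (insert('q')): buffer="rqwafbhhsqqr" (len 12), cursors c1@2 c2@11 c3@11, authorship 11.......232
After op 7 (move_right): buffer="rqwafbhhsqqr" (len 12), cursors c1@3 c2@12 c3@12, authorship 11.......232
After op 8 (add_cursor(11)): buffer="rqwafbhhsqqr" (len 12), cursors c1@3 c4@11 c2@12 c3@12, authorship 11.......232

Answer: rqwafbhhsqqr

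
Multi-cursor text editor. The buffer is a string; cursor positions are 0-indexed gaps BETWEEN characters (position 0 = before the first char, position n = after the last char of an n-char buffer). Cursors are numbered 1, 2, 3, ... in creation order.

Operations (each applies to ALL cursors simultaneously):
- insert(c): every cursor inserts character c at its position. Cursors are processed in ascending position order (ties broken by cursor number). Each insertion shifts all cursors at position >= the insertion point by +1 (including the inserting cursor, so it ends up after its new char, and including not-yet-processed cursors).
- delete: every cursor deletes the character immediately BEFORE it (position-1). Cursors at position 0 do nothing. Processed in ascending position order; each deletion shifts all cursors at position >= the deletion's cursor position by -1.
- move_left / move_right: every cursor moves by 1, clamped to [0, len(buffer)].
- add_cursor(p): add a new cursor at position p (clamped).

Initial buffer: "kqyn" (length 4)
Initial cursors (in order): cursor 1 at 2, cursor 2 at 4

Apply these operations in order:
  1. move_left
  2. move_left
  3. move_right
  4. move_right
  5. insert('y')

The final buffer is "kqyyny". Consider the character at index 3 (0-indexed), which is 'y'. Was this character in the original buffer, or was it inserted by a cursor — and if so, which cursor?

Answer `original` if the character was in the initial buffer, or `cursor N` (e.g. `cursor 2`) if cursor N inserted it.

After op 1 (move_left): buffer="kqyn" (len 4), cursors c1@1 c2@3, authorship ....
After op 2 (move_left): buffer="kqyn" (len 4), cursors c1@0 c2@2, authorship ....
After op 3 (move_right): buffer="kqyn" (len 4), cursors c1@1 c2@3, authorship ....
After op 4 (move_right): buffer="kqyn" (len 4), cursors c1@2 c2@4, authorship ....
After op 5 (insert('y')): buffer="kqyyny" (len 6), cursors c1@3 c2@6, authorship ..1..2
Authorship (.=original, N=cursor N): . . 1 . . 2
Index 3: author = original

Answer: original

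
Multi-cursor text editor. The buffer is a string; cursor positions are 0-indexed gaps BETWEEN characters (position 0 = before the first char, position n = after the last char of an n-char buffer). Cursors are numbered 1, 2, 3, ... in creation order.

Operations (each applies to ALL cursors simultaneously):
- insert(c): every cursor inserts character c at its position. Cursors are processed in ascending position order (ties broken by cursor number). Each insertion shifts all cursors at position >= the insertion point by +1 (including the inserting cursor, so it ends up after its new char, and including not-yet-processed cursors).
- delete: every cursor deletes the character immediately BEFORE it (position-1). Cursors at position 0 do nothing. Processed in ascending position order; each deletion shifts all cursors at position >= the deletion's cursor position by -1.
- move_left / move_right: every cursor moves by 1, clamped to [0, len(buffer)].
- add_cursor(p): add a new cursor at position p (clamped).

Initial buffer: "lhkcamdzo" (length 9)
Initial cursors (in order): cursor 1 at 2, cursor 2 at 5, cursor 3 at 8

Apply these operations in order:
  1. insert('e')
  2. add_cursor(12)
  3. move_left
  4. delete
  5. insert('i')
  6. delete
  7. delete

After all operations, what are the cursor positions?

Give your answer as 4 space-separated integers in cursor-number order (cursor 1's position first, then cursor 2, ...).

Answer: 0 2 3 3

Derivation:
After op 1 (insert('e')): buffer="lhekcaemdzeo" (len 12), cursors c1@3 c2@7 c3@11, authorship ..1...2...3.
After op 2 (add_cursor(12)): buffer="lhekcaemdzeo" (len 12), cursors c1@3 c2@7 c3@11 c4@12, authorship ..1...2...3.
After op 3 (move_left): buffer="lhekcaemdzeo" (len 12), cursors c1@2 c2@6 c3@10 c4@11, authorship ..1...2...3.
After op 4 (delete): buffer="lekcemdo" (len 8), cursors c1@1 c2@4 c3@7 c4@7, authorship .1..2...
After op 5 (insert('i')): buffer="liekciemdiio" (len 12), cursors c1@2 c2@6 c3@11 c4@11, authorship .11..22..34.
After op 6 (delete): buffer="lekcemdo" (len 8), cursors c1@1 c2@4 c3@7 c4@7, authorship .1..2...
After op 7 (delete): buffer="ekeo" (len 4), cursors c1@0 c2@2 c3@3 c4@3, authorship 1.2.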